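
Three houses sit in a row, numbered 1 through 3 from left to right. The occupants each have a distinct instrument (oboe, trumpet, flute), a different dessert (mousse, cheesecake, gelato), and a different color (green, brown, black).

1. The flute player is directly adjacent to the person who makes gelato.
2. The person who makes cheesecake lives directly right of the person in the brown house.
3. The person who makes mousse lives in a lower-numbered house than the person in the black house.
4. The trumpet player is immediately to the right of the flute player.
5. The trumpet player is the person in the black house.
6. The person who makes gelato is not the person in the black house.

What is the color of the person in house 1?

The flute player is narrowed to house 1 or 2; consider each.
Placing it in house 1 leads to a contradiction, so it's in house 2.
From clue 4, the trumpet player must be in house 3.
Clue 5 places the person in the black house in house 3.
Clue 6: the person who makes gelato is in house 1.
The only instrument still possible for house 1 is oboe.
So house 3 gets cheesecake for dessert.
Clue 2: the person in the brown house is in house 2.
House 2 dessert: only mousse fits.
So house 1 gets green for color.
So: house 1 = oboe/gelato/green, house 2 = flute/mousse/brown, house 3 = trumpet/cheesecake/black.

green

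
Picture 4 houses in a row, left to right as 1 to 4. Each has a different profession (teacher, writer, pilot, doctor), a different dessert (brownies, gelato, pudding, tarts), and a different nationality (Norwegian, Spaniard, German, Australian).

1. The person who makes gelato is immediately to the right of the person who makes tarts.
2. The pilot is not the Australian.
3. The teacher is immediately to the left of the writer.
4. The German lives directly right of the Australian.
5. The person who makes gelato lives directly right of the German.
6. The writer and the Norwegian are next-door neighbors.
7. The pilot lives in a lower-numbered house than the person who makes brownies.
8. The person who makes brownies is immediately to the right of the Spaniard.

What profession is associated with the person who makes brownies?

teacher

House 4's nationality must be Norwegian (nothing else left).
From clue 6, the writer must be in house 3.
So house 4 gets doctor for profession.
The only dessert still possible for house 1 is pudding.
By clue 3, the teacher is in house 2.
House 1's profession must be pilot (nothing else left).
The Australian is in house 2 (clue 2).
Clue 4: the German is in house 3.
By clue 5, the person who makes gelato is in house 4.
So house 1 gets Spaniard for nationality.
Clue 1 places the person who makes tarts in house 3.
Clue 8 places the person who makes brownies in house 2.
So: house 1 = pilot/pudding/Spaniard, house 2 = teacher/brownies/Australian, house 3 = writer/tarts/German, house 4 = doctor/gelato/Norwegian.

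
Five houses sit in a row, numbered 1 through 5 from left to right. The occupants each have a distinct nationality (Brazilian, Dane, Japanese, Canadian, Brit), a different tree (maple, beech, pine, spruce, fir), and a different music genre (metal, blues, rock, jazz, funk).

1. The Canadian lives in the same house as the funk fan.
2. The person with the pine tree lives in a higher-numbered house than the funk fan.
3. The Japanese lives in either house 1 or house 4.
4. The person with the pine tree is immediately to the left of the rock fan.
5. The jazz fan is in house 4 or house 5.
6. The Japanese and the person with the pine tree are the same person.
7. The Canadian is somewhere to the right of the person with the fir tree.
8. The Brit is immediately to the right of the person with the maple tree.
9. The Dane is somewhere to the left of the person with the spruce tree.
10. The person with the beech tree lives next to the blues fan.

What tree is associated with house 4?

pine

By clue 6, the Japanese is in house 4.
By clue 6, the person with the pine tree is in house 4.
The rock fan is in house 5 (clue 4).
House 5 nationality: only Brazilian fits.
The only music genre still possible for house 4 is jazz.
That leaves Dane as the nationality for house 1.
So house 5 gets spruce for tree.
So house 3 gets beech for tree.
Clue 10 places the blues fan in house 2.
House 1 music genre: only metal fits.
The only music genre still possible for house 3 is funk.
Clue 1: the Canadian is in house 3.
House 2 nationality: only Brit fits.
From clue 8, the person with the maple tree must be in house 1.
So house 2 gets fir for tree.
So: house 1 = Dane/maple/metal, house 2 = Brit/fir/blues, house 3 = Canadian/beech/funk, house 4 = Japanese/pine/jazz, house 5 = Brazilian/spruce/rock.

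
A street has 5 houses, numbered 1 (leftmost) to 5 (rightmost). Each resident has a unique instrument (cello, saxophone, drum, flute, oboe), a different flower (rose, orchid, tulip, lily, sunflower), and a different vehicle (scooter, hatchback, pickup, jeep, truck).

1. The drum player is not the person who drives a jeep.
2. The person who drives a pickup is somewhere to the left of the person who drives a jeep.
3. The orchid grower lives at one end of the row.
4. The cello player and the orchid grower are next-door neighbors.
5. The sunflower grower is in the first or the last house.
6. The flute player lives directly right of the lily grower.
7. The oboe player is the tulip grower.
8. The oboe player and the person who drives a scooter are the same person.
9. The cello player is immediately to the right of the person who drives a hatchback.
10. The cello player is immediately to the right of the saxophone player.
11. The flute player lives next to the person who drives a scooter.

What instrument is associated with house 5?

The cello player is narrowed to house 2 or 4; consider each.
Placing it in house 4 leads to a contradiction, so it's in house 2.
By clue 4, the orchid grower is in house 1.
By clue 9, the person who drives a hatchback is in house 1.
By clue 10, the saxophone player is in house 1.
The only flower still possible for house 5 is sunflower.
The oboe player is narrowed to house 3 or 4; consider each.
Placing it in house 3 leads to a contradiction, so it's in house 4.
Clue 7 places the tulip grower in house 4.
Clue 8 places the person who drives a scooter in house 4.
From clue 6, the flute player must be in house 3.
Clue 6 places the lily grower in house 2.
The only instrument still possible for house 5 is drum.
That leaves rose as the flower for house 3.
Clue 1: the person who drives a jeep is in house 3.
By clue 2, the person who drives a pickup is in house 2.
House 5's vehicle must be truck (nothing else left).
So: house 1 = saxophone/orchid/hatchback, house 2 = cello/lily/pickup, house 3 = flute/rose/jeep, house 4 = oboe/tulip/scooter, house 5 = drum/sunflower/truck.

drum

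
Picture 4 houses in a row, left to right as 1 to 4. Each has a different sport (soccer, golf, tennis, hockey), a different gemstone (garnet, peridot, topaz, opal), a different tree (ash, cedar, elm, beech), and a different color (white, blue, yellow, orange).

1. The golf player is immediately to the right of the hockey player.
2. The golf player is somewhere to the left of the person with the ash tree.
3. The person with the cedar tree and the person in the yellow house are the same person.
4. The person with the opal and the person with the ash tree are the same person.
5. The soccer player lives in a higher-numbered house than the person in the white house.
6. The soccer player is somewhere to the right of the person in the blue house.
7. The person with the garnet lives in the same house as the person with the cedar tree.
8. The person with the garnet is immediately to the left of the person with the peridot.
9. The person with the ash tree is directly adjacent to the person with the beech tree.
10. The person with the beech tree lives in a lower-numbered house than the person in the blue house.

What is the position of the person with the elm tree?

4

From clue 10, the person with the beech tree must be in house 2.
From clue 10, the person in the blue house must be in house 3.
By clue 6, the soccer player is in house 4.
From clue 7, the person with the garnet must be in house 1.
From clue 7, the person with the cedar tree must be in house 1.
By clue 8, the person with the peridot is in house 2.
Clue 9: the person with the ash tree is in house 3.
House 4 tree: only elm fits.
By clue 2, the golf player is in house 2.
By clue 3, the person in the yellow house is in house 1.
Clue 4 places the person with the opal in house 3.
House 1 sport: only hockey fits.
That leaves tennis as the sport for house 3.
The only gemstone still possible for house 4 is topaz.
House 4 color: only orange fits.
So house 2 gets white for color.
So: house 1 = hockey/garnet/cedar/yellow, house 2 = golf/peridot/beech/white, house 3 = tennis/opal/ash/blue, house 4 = soccer/topaz/elm/orange.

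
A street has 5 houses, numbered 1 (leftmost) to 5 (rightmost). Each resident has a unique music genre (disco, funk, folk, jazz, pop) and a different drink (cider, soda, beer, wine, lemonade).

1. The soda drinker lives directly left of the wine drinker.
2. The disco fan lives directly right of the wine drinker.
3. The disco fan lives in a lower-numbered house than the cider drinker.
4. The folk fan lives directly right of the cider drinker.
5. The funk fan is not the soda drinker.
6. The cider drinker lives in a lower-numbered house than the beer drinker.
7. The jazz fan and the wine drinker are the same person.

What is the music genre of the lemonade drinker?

disco

From clue 4, the folk fan must be in house 5.
The cider drinker is in house 4 (clue 4).
Clue 6 places the beer drinker in house 5.
Clue 3 places the disco fan in house 3.
That leaves jazz as the music genre for house 2.
Clue 2 places the wine drinker in house 2.
The only drink still possible for house 3 is lemonade.
By clue 5, the funk fan is in house 4.
That leaves pop as the music genre for house 1.
That leaves soda as the drink for house 1.
So: house 1 = pop/soda, house 2 = jazz/wine, house 3 = disco/lemonade, house 4 = funk/cider, house 5 = folk/beer.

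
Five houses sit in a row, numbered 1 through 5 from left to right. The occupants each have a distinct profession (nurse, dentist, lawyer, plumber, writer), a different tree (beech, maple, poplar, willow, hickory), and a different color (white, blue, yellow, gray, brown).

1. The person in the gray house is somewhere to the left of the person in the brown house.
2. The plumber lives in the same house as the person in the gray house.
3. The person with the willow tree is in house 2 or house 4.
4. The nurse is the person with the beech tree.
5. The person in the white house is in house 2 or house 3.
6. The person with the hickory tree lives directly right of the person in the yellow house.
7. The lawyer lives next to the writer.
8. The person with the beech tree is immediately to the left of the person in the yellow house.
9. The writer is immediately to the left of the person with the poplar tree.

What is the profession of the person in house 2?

lawyer

The person with the willow tree is narrowed to house 2 or 4; consider each.
Placing it in house 4 leads to a contradiction, so it's in house 2.
The nurse is narrowed to house 1 or 3; consider each.
Placing it in house 3 leads to a contradiction, so it's in house 1.
Clue 4 places the person with the beech tree in house 1.
The person in the yellow house is in house 2 (clue 8).
From clue 6, the person with the hickory tree must be in house 3.
House 1 color: only blue fits.
The only color still possible for house 3 is white.
House 4 color: only gray fits.
So house 5 gets brown for color.
Clue 2: the plumber is in house 4.
The only profession still possible for house 3 is writer.
The lawyer is in house 2 (clue 7).
Clue 9 places the person with the poplar tree in house 4.
House 5's profession must be dentist (nothing else left).
The only tree still possible for house 5 is maple.
So: house 1 = nurse/beech/blue, house 2 = lawyer/willow/yellow, house 3 = writer/hickory/white, house 4 = plumber/poplar/gray, house 5 = dentist/maple/brown.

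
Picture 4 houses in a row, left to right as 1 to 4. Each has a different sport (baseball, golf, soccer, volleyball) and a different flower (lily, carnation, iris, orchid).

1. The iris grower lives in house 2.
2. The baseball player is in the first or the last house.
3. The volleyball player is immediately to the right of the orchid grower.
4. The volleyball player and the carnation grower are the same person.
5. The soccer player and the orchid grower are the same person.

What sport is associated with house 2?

golf

By clue 1, the iris grower is in house 2.
Clue 4 places the volleyball player in house 4.
By clue 4, the carnation grower is in house 4.
So house 2 gets golf for sport.
House 3 sport: only soccer fits.
Clue 3: the orchid grower is in house 3.
That leaves baseball as the sport for house 1.
So house 1 gets lily for flower.
So: house 1 = baseball/lily, house 2 = golf/iris, house 3 = soccer/orchid, house 4 = volleyball/carnation.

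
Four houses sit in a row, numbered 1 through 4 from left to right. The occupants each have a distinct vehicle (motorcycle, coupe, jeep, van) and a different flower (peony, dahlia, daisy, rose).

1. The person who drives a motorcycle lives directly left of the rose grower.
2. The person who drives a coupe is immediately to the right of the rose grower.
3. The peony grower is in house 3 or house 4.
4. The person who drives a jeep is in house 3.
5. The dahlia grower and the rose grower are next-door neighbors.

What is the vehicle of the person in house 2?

motorcycle

Clue 4 places the person who drives a jeep in house 3.
From clue 2, the rose grower must be in house 3.
House 4's vehicle must be coupe (nothing else left).
So house 1 gets daisy for flower.
House 2 flower: only dahlia fits.
So house 4 gets peony for flower.
The person who drives a motorcycle is in house 2 (clue 1).
The only vehicle still possible for house 1 is van.
So: house 1 = van/daisy, house 2 = motorcycle/dahlia, house 3 = jeep/rose, house 4 = coupe/peony.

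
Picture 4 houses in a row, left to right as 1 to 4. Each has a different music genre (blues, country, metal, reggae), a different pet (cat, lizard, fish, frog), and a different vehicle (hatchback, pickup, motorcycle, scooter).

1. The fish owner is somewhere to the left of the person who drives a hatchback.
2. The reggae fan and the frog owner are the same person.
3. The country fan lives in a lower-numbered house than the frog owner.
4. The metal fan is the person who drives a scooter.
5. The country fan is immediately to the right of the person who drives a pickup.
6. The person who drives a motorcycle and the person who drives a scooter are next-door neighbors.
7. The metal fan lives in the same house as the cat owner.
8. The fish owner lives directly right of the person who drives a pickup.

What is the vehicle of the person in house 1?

The country fan is narrowed to house 2 or 3; consider each.
Placing it in house 3 leads to a contradiction, so it's in house 2.
Clue 5 places the person who drives a pickup in house 1.
By clue 8, the fish owner is in house 2.
House 1's music genre must be blues (nothing else left).
The only pet still possible for house 1 is lizard.
The only vehicle still possible for house 2 is motorcycle.
Clue 6 places the person who drives a scooter in house 3.
House 4 vehicle: only hatchback fits.
The metal fan is in house 3 (clue 4).
From clue 7, the cat owner must be in house 3.
House 4 music genre: only reggae fits.
House 4's pet must be frog (nothing else left).
So: house 1 = blues/lizard/pickup, house 2 = country/fish/motorcycle, house 3 = metal/cat/scooter, house 4 = reggae/frog/hatchback.

pickup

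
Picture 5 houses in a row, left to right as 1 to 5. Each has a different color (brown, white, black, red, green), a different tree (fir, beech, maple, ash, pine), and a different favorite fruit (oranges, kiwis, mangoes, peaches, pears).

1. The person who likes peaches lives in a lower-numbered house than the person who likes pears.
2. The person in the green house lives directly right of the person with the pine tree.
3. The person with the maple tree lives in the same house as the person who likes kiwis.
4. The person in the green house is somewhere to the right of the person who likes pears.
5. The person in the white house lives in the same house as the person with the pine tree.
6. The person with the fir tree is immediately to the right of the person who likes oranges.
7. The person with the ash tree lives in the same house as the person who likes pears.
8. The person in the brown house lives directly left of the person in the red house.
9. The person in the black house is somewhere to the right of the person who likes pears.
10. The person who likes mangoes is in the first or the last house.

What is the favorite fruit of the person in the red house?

pears

That leaves brown as the color for house 1.
Clue 8: the person in the red house is in house 2.
The person in the green house is narrowed to house 4 or 5; consider each.
Placing it in house 4 leads to a contradiction, so it's in house 5.
By clue 2, the person with the pine tree is in house 4.
The person in the white house is in house 4 (clue 5).
The only color still possible for house 3 is black.
The person who likes pears is in house 2 (clue 9).
House 4 favorite fruit: only oranges fits.
Clue 1 places the person who likes peaches in house 1.
By clue 6, the person with the fir tree is in house 5.
By clue 7, the person with the ash tree is in house 2.
House 3's favorite fruit must be kiwis (nothing else left).
House 5 favorite fruit: only mangoes fits.
By clue 3, the person with the maple tree is in house 3.
So house 1 gets beech for tree.
So: house 1 = brown/beech/peaches, house 2 = red/ash/pears, house 3 = black/maple/kiwis, house 4 = white/pine/oranges, house 5 = green/fir/mangoes.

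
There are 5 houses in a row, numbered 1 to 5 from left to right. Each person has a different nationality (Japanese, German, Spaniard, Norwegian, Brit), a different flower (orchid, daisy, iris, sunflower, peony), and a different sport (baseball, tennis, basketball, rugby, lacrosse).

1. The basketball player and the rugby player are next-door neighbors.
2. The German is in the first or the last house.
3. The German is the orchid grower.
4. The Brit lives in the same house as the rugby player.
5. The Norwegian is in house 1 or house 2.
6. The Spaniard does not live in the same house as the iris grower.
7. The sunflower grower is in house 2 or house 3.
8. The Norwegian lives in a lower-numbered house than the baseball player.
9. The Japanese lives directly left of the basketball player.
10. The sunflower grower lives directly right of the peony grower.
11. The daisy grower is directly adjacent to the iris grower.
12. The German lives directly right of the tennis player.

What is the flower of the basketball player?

sunflower

The German is in house 5 (clue 12).
By clue 12, the tennis player is in house 4.
The orchid grower is in house 5 (clue 3).
That leaves Spaniard as the nationality for house 4.
So house 3 gets Brit for nationality.
The only flower still possible for house 4 is daisy.
By clue 4, the rugby player is in house 3.
The iris grower is in house 3 (clue 11).
House 1 flower: only peony fits.
So house 2 gets sunflower for flower.
House 1's sport must be lacrosse (nothing else left).
House 5's sport must be baseball (nothing else left).
The Japanese is in house 1 (clue 9).
So house 2 gets Norwegian for nationality.
That leaves basketball as the sport for house 2.
So: house 1 = Japanese/peony/lacrosse, house 2 = Norwegian/sunflower/basketball, house 3 = Brit/iris/rugby, house 4 = Spaniard/daisy/tennis, house 5 = German/orchid/baseball.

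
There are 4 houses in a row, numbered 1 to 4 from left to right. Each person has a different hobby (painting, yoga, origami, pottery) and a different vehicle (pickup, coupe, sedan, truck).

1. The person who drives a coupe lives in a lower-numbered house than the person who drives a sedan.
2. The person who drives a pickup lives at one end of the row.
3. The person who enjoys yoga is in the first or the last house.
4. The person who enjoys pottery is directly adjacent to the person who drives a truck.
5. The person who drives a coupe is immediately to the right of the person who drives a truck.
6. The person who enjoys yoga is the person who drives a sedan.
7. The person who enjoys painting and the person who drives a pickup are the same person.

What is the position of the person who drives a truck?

The person who enjoys yoga is in house 4 (clue 6).
By clue 6, the person who drives a sedan is in house 4.
House 3 vehicle: only coupe fits.
Clue 5 places the person who drives a truck in house 2.
House 1 hobby: only painting fits.
That leaves pickup as the vehicle for house 1.
Clue 4: the person who enjoys pottery is in house 3.
That leaves origami as the hobby for house 2.
So: house 1 = painting/pickup, house 2 = origami/truck, house 3 = pottery/coupe, house 4 = yoga/sedan.

2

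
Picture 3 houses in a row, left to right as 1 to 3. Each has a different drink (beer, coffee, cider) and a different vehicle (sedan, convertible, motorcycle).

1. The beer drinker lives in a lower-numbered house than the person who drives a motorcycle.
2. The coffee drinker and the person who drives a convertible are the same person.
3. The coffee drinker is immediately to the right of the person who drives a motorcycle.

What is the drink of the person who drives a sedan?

beer

From clue 3, the coffee drinker must be in house 3.
Clue 3: the person who drives a motorcycle is in house 2.
Clue 1: the beer drinker is in house 1.
Clue 2 places the person who drives a convertible in house 3.
House 2's drink must be cider (nothing else left).
House 1's vehicle must be sedan (nothing else left).
So: house 1 = beer/sedan, house 2 = cider/motorcycle, house 3 = coffee/convertible.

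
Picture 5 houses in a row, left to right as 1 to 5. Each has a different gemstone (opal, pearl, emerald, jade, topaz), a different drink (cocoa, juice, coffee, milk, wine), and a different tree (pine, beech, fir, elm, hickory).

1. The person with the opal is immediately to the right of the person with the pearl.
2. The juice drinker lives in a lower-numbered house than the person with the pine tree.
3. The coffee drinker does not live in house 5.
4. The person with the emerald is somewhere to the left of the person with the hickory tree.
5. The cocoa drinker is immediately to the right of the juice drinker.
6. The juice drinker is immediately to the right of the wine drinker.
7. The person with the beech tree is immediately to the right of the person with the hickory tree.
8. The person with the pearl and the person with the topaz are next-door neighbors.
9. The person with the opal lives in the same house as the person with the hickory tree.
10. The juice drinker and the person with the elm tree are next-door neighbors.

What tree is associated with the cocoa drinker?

House 5 gemstone: only jade fits.
The person with the emerald is narrowed to house 1 or 2 or 3; consider each.
Placing it in house 2 and house 3 leads to a contradiction, so it's in house 1.
The person with the opal is narrowed to house 3 or 4; consider each.
Placing it in house 3 leads to a contradiction, so it's in house 4.
Clue 1 places the person with the pearl in house 3.
By clue 9, the person with the hickory tree is in house 4.
The only gemstone still possible for house 2 is topaz.
House 5's tree must be beech (nothing else left).
Clue 2: the juice drinker is in house 2.
Clue 5: the cocoa drinker is in house 3.
By clue 6, the wine drinker is in house 1.
The only drink still possible for house 5 is milk.
House 1 tree: only elm fits.
House 2's tree must be fir (nothing else left).
That leaves pine as the tree for house 3.
That leaves coffee as the drink for house 4.
So: house 1 = emerald/wine/elm, house 2 = topaz/juice/fir, house 3 = pearl/cocoa/pine, house 4 = opal/coffee/hickory, house 5 = jade/milk/beech.

pine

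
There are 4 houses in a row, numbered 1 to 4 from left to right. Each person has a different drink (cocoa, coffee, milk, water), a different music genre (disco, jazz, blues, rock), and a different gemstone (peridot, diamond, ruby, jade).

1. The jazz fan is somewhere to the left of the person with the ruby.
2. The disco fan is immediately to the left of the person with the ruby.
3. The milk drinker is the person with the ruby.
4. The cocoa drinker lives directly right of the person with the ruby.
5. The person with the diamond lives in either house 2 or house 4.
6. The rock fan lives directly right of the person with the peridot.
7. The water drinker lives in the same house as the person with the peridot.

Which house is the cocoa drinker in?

4

The cocoa drinker is narrowed to house 3 or 4; consider each.
Placing it in house 3 leads to a contradiction, so it's in house 4.
From clue 4, the person with the ruby must be in house 3.
The disco fan is in house 2 (clue 2).
Clue 3: the milk drinker is in house 3.
House 1 music genre: only jazz fits.
That leaves rock as the music genre for house 3.
That leaves blues as the music genre for house 4.
Clue 6: the person with the peridot is in house 2.
The water drinker is in house 2 (clue 7).
So house 1 gets coffee for drink.
So house 1 gets jade for gemstone.
That leaves diamond as the gemstone for house 4.
So: house 1 = coffee/jazz/jade, house 2 = water/disco/peridot, house 3 = milk/rock/ruby, house 4 = cocoa/blues/diamond.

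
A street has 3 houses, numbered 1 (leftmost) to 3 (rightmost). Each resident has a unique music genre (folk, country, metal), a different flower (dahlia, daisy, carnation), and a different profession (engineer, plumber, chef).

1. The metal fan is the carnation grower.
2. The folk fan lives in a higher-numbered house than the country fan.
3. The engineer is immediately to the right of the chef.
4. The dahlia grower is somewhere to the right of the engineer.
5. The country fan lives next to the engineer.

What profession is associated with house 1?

chef

From clue 4, the dahlia grower must be in house 3.
Clue 4 places the engineer in house 2.
By clue 5, the country fan is in house 1.
The only profession still possible for house 1 is chef.
That leaves plumber as the profession for house 3.
From clue 1, the metal fan must be in house 2.
Clue 1: the carnation grower is in house 2.
House 3's music genre must be folk (nothing else left).
The only flower still possible for house 1 is daisy.
So: house 1 = country/daisy/chef, house 2 = metal/carnation/engineer, house 3 = folk/dahlia/plumber.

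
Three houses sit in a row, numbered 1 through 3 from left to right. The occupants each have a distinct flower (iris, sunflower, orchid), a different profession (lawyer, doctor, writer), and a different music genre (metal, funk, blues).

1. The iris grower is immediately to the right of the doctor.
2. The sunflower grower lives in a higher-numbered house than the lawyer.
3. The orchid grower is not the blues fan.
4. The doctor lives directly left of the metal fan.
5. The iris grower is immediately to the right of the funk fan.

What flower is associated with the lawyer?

iris

That leaves orchid as the flower for house 1.
That leaves writer as the profession for house 3.
That leaves funk as the music genre for house 1.
Clue 5: the iris grower is in house 2.
The only flower still possible for house 3 is sunflower.
From clue 1, the doctor must be in house 1.
Clue 4: the metal fan is in house 2.
House 2's profession must be lawyer (nothing else left).
House 3 music genre: only blues fits.
So: house 1 = orchid/doctor/funk, house 2 = iris/lawyer/metal, house 3 = sunflower/writer/blues.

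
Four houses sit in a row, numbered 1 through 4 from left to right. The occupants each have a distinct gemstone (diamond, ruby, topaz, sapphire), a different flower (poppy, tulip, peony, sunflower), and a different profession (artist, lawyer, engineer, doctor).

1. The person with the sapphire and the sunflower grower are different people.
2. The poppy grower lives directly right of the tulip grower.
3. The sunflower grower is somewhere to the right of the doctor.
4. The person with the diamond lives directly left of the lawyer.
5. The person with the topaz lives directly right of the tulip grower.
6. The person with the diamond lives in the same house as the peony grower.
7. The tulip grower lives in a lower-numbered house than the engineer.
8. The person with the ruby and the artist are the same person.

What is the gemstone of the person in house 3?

The person with the diamond is narrowed to house 1 or 2 or 3; consider each.
Placing it in house 2 and house 3 leads to a contradiction, so it's in house 1.
By clue 4, the lawyer is in house 2.
Clue 6 places the peony grower in house 1.
So house 2 gets sapphire for gemstone.
House 1 profession: only doctor fits.
The only flower still possible for house 2 is tulip.
Clue 2: the poppy grower is in house 3.
Clue 5 places the person with the topaz in house 3.
So house 4 gets ruby for gemstone.
The only flower still possible for house 4 is sunflower.
By clue 8, the artist is in house 4.
So house 3 gets engineer for profession.
So: house 1 = diamond/peony/doctor, house 2 = sapphire/tulip/lawyer, house 3 = topaz/poppy/engineer, house 4 = ruby/sunflower/artist.

topaz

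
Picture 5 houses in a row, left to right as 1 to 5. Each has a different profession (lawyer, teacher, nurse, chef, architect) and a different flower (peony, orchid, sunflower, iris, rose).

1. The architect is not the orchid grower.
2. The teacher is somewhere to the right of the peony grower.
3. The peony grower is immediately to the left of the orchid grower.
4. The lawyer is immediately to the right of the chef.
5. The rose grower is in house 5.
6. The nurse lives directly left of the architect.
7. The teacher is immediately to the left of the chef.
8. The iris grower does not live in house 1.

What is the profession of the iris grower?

chef

The rose grower is in house 5 (clue 5).
House 1's profession must be nurse (nothing else left).
Clue 6: the architect is in house 2.
House 5's profession must be lawyer (nothing else left).
The orchid grower is in house 3 (clue 1).
Clue 3 places the peony grower in house 2.
The chef is in house 4 (clue 4).
So house 3 gets teacher for profession.
So house 1 gets sunflower for flower.
The only flower still possible for house 4 is iris.
So: house 1 = nurse/sunflower, house 2 = architect/peony, house 3 = teacher/orchid, house 4 = chef/iris, house 5 = lawyer/rose.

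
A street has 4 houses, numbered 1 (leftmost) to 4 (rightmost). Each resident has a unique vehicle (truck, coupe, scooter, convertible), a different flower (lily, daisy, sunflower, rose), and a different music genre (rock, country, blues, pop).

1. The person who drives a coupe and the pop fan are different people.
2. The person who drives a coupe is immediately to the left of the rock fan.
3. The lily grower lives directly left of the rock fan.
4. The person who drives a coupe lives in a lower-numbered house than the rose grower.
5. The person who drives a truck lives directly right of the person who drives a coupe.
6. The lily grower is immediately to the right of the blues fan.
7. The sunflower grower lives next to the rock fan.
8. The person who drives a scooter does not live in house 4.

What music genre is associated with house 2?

House 1 flower: only daisy fits.
The person who drives a coupe is narrowed to house 2 or 3; consider each.
Placing it in house 3 leads to a contradiction, so it's in house 2.
Clue 2 places the rock fan in house 3.
Clue 3 places the lily grower in house 2.
The person who drives a truck is in house 3 (clue 5).
From clue 6, the blues fan must be in house 1.
House 1 vehicle: only scooter fits.
The only vehicle still possible for house 4 is convertible.
That leaves rose as the flower for house 3.
The only flower still possible for house 4 is sunflower.
That leaves country as the music genre for house 2.
The only music genre still possible for house 4 is pop.
So: house 1 = scooter/daisy/blues, house 2 = coupe/lily/country, house 3 = truck/rose/rock, house 4 = convertible/sunflower/pop.

country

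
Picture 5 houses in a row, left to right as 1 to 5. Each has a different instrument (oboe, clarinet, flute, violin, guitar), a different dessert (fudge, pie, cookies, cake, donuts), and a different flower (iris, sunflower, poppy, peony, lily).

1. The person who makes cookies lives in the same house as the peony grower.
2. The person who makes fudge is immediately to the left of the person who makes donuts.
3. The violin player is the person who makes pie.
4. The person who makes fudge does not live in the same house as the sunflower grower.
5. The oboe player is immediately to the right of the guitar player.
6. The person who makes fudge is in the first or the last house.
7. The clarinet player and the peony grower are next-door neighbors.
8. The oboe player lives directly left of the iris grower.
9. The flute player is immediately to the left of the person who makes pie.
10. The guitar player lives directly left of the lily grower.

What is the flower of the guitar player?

poppy

Clue 6 places the person who makes fudge in house 1.
From clue 2, the person who makes donuts must be in house 2.
That leaves poppy as the flower for house 1.
House 1 instrument: only guitar fits.
From clue 5, the oboe player must be in house 2.
By clue 8, the iris grower is in house 3.
Clue 10 places the lily grower in house 2.
So house 3 gets cake for dessert.
The flute player is narrowed to house 3 or 4; consider each.
Placing it in house 3 leads to a contradiction, so it's in house 4.
Clue 9 places the person who makes pie in house 5.
The only instrument still possible for house 3 is clarinet.
House 5 instrument: only violin fits.
That leaves cookies as the dessert for house 4.
Clue 1: the peony grower is in house 4.
House 5's flower must be sunflower (nothing else left).
So: house 1 = guitar/fudge/poppy, house 2 = oboe/donuts/lily, house 3 = clarinet/cake/iris, house 4 = flute/cookies/peony, house 5 = violin/pie/sunflower.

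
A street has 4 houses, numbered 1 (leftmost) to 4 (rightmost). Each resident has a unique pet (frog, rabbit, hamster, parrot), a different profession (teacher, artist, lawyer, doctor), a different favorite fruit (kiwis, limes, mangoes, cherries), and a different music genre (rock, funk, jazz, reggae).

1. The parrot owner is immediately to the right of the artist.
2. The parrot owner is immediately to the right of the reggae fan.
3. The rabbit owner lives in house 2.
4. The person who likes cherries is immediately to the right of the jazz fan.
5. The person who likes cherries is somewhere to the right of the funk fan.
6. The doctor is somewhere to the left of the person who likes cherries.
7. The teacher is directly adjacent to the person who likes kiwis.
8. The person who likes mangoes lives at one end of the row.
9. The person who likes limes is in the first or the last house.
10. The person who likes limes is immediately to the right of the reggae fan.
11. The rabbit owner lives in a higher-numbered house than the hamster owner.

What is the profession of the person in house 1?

teacher

Clue 3 places the rabbit owner in house 2.
Clue 10: the person who likes limes is in house 4.
By clue 10, the reggae fan is in house 3.
Clue 11 places the hamster owner in house 1.
The only favorite fruit still possible for house 1 is mangoes.
House 4 music genre: only rock fits.
Clue 2: the parrot owner is in house 4.
That leaves frog as the pet for house 3.
Clue 1 places the artist in house 3.
The doctor is narrowed to house 1 or 2; consider each.
Placing it in house 1 leads to a contradiction, so it's in house 2.
The person who likes cherries is in house 3 (clue 6).
House 2 favorite fruit: only kiwis fits.
By clue 4, the jazz fan is in house 2.
The teacher is in house 1 (clue 7).
House 4 profession: only lawyer fits.
That leaves funk as the music genre for house 1.
So: house 1 = hamster/teacher/mangoes/funk, house 2 = rabbit/doctor/kiwis/jazz, house 3 = frog/artist/cherries/reggae, house 4 = parrot/lawyer/limes/rock.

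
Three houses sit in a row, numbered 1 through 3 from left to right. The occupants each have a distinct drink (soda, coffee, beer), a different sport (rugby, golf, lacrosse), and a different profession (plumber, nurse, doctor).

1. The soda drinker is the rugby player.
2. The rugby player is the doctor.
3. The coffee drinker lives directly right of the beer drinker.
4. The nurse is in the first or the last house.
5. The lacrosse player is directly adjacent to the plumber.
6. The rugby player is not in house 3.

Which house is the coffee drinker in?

House 3's drink must be coffee (nothing else left).
From clue 3, the beer drinker must be in house 2.
The only drink still possible for house 1 is soda.
From clue 1, the rugby player must be in house 1.
By clue 2, the doctor is in house 1.
House 2's profession must be plumber (nothing else left).
House 3 profession: only nurse fits.
From clue 5, the lacrosse player must be in house 3.
The only sport still possible for house 2 is golf.
So: house 1 = soda/rugby/doctor, house 2 = beer/golf/plumber, house 3 = coffee/lacrosse/nurse.

3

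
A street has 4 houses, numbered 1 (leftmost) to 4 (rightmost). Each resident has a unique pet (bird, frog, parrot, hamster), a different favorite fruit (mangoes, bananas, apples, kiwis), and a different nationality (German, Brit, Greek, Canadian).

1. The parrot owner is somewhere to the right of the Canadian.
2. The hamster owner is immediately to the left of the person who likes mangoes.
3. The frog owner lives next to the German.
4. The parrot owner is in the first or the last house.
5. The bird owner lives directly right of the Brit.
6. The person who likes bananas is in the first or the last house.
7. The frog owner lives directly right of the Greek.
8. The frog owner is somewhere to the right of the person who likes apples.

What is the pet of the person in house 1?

Clue 4 places the parrot owner in house 4.
That leaves hamster as the pet for house 1.
The only nationality still possible for house 4 is German.
From clue 2, the person who likes mangoes must be in house 2.
Clue 3 places the frog owner in house 3.
From clue 7, the Greek must be in house 2.
The only pet still possible for house 2 is bird.
House 1's favorite fruit must be apples (nothing else left).
That leaves kiwis as the favorite fruit for house 3.
That leaves bananas as the favorite fruit for house 4.
The only nationality still possible for house 3 is Canadian.
House 1 nationality: only Brit fits.
So: house 1 = hamster/apples/Brit, house 2 = bird/mangoes/Greek, house 3 = frog/kiwis/Canadian, house 4 = parrot/bananas/German.

hamster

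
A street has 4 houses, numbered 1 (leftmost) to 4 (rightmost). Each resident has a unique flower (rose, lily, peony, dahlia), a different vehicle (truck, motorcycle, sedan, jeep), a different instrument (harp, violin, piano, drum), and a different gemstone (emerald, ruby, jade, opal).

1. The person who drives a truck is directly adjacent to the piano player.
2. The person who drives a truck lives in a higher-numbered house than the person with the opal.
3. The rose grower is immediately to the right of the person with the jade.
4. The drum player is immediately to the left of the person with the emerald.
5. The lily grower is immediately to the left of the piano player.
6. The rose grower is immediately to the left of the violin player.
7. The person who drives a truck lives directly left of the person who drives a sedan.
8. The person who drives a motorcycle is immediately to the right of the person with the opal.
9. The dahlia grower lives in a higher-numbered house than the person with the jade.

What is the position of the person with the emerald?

4

House 1's vehicle must be jeep (nothing else left).
House 4's vehicle must be sedan (nothing else left).
Clue 7: the person who drives a truck is in house 3.
House 2 vehicle: only motorcycle fits.
Clue 8: the person with the opal is in house 1.
Clue 3 places the rose grower in house 3.
From clue 6, the violin player must be in house 4.
House 1 flower: only lily fits.
House 2 flower: only peony fits.
House 4's flower must be dahlia (nothing else left).
That leaves piano as the instrument for house 2.
That leaves jade as the gemstone for house 2.
By clue 4, the drum player is in house 3.
The person with the emerald is in house 4 (clue 4).
That leaves harp as the instrument for house 1.
That leaves ruby as the gemstone for house 3.
So: house 1 = lily/jeep/harp/opal, house 2 = peony/motorcycle/piano/jade, house 3 = rose/truck/drum/ruby, house 4 = dahlia/sedan/violin/emerald.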